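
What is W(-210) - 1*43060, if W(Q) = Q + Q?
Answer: -43480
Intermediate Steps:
W(Q) = 2*Q
W(-210) - 1*43060 = 2*(-210) - 1*43060 = -420 - 43060 = -43480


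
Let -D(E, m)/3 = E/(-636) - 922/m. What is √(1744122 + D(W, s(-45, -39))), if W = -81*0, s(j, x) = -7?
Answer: 6*√2373406/7 ≈ 1320.5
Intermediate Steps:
W = 0
D(E, m) = 2766/m + E/212 (D(E, m) = -3*(E/(-636) - 922/m) = -3*(E*(-1/636) - 922/m) = -3*(-E/636 - 922/m) = -3*(-922/m - E/636) = 2766/m + E/212)
√(1744122 + D(W, s(-45, -39))) = √(1744122 + (2766/(-7) + (1/212)*0)) = √(1744122 + (2766*(-⅐) + 0)) = √(1744122 + (-2766/7 + 0)) = √(1744122 - 2766/7) = √(12206088/7) = 6*√2373406/7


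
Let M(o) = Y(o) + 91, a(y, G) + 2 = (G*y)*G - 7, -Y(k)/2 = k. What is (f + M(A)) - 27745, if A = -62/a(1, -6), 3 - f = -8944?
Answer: -504965/27 ≈ -18702.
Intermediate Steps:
Y(k) = -2*k
a(y, G) = -9 + y*G² (a(y, G) = -2 + ((G*y)*G - 7) = -2 + (y*G² - 7) = -2 + (-7 + y*G²) = -9 + y*G²)
f = 8947 (f = 3 - 1*(-8944) = 3 + 8944 = 8947)
A = -62/27 (A = -62/(-9 + 1*(-6)²) = -62/(-9 + 1*36) = -62/(-9 + 36) = -62/27 ≈ -2.2963)
M(o) = 91 - 2*o (M(o) = -2*o + 91 = 91 - 2*o)
(f + M(A)) - 27745 = (8947 + (91 - 2*(-62/27))) - 27745 = (8947 + (91 + 124/27)) - 27745 = (8947 + 2581/27) - 27745 = 244150/27 - 27745 = -504965/27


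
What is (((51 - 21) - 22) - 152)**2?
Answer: 20736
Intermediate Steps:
(((51 - 21) - 22) - 152)**2 = ((30 - 22) - 152)**2 = (8 - 152)**2 = (-144)**2 = 20736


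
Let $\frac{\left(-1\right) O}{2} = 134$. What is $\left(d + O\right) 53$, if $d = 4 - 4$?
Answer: $-14204$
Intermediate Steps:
$O = -268$ ($O = \left(-2\right) 134 = -268$)
$d = 0$ ($d = 4 - 4 = 0$)
$\left(d + O\right) 53 = \left(0 - 268\right) 53 = \left(-268\right) 53 = -14204$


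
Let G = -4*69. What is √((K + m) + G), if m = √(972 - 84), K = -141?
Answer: √(-417 + 2*√222) ≈ 19.677*I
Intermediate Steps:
m = 2*√222 (m = √888 = 2*√222 ≈ 29.799)
G = -276
√((K + m) + G) = √((-141 + 2*√222) - 276) = √(-417 + 2*√222)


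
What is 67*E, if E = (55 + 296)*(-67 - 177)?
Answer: -5738148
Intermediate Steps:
E = -85644 (E = 351*(-244) = -85644)
67*E = 67*(-85644) = -5738148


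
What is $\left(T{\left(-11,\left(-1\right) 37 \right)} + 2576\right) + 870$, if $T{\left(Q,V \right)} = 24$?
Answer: $3470$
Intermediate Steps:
$\left(T{\left(-11,\left(-1\right) 37 \right)} + 2576\right) + 870 = \left(24 + 2576\right) + 870 = 2600 + 870 = 3470$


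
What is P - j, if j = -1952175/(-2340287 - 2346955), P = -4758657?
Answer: -7434992968723/1562414 ≈ -4.7587e+6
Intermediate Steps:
j = 650725/1562414 (j = -1952175/(-4687242) = -1952175*(-1/4687242) = 650725/1562414 ≈ 0.41649)
P - j = -4758657 - 1*650725/1562414 = -4758657 - 650725/1562414 = -7434992968723/1562414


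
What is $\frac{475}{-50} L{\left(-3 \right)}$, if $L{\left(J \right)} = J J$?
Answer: $- \frac{171}{2} \approx -85.5$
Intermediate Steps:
$L{\left(J \right)} = J^{2}$
$\frac{475}{-50} L{\left(-3 \right)} = \frac{475}{-50} \left(-3\right)^{2} = 475 \left(- \frac{1}{50}\right) 9 = \left(- \frac{19}{2}\right) 9 = - \frac{171}{2}$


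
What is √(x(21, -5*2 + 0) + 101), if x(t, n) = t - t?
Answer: √101 ≈ 10.050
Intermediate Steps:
x(t, n) = 0
√(x(21, -5*2 + 0) + 101) = √(0 + 101) = √101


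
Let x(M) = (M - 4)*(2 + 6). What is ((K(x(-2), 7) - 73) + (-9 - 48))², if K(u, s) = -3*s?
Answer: 22801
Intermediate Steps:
x(M) = -32 + 8*M (x(M) = (-4 + M)*8 = -32 + 8*M)
((K(x(-2), 7) - 73) + (-9 - 48))² = ((-3*7 - 73) + (-9 - 48))² = ((-21 - 73) - 57)² = (-94 - 57)² = (-151)² = 22801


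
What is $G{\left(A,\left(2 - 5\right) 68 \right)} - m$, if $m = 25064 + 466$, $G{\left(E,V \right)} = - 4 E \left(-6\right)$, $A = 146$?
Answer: $-22026$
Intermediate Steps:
$G{\left(E,V \right)} = 24 E$
$m = 25530$
$G{\left(A,\left(2 - 5\right) 68 \right)} - m = 24 \cdot 146 - 25530 = 3504 - 25530 = -22026$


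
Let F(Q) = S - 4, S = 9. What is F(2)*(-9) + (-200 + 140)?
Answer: -105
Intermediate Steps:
F(Q) = 5 (F(Q) = 9 - 4 = 5)
F(2)*(-9) + (-200 + 140) = 5*(-9) + (-200 + 140) = -45 - 60 = -105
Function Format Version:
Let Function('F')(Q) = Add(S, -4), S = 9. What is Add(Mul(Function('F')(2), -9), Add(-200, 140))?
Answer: -105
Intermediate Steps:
Function('F')(Q) = 5 (Function('F')(Q) = Add(9, -4) = 5)
Add(Mul(Function('F')(2), -9), Add(-200, 140)) = Add(Mul(5, -9), Add(-200, 140)) = Add(-45, -60) = -105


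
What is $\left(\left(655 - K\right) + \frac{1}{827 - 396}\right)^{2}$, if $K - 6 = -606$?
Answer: $\frac{292579300836}{185761} \approx 1.575 \cdot 10^{6}$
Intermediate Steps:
$K = -600$ ($K = 6 - 606 = -600$)
$\left(\left(655 - K\right) + \frac{1}{827 - 396}\right)^{2} = \left(\left(655 - -600\right) + \frac{1}{827 - 396}\right)^{2} = \left(\left(655 + 600\right) + \frac{1}{431}\right)^{2} = \left(1255 + \frac{1}{431}\right)^{2} = \left(\frac{540906}{431}\right)^{2} = \frac{292579300836}{185761}$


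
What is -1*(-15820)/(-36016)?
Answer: -3955/9004 ≈ -0.43925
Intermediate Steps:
-1*(-15820)/(-36016) = 15820*(-1/36016) = -3955/9004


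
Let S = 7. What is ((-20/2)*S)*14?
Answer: -980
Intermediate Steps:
((-20/2)*S)*14 = (-20/2*7)*14 = (-20*½*7)*14 = -10*7*14 = -70*14 = -980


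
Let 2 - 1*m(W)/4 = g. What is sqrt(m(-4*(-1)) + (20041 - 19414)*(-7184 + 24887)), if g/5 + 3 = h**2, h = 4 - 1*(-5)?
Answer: sqrt(11098229) ≈ 3331.4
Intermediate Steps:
h = 9 (h = 4 + 5 = 9)
g = 390 (g = -15 + 5*9**2 = -15 + 5*81 = -15 + 405 = 390)
m(W) = -1552 (m(W) = 8 - 4*390 = 8 - 1560 = -1552)
sqrt(m(-4*(-1)) + (20041 - 19414)*(-7184 + 24887)) = sqrt(-1552 + (20041 - 19414)*(-7184 + 24887)) = sqrt(-1552 + 627*17703) = sqrt(-1552 + 11099781) = sqrt(11098229)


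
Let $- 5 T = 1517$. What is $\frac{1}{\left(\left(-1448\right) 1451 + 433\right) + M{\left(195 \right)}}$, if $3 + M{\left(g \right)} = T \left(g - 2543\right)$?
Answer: $- \frac{5}{6941174} \approx -7.2034 \cdot 10^{-7}$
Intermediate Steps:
$T = - \frac{1517}{5}$ ($T = \left(- \frac{1}{5}\right) 1517 = - \frac{1517}{5} \approx -303.4$)
$M{\left(g \right)} = \frac{3857716}{5} - \frac{1517 g}{5}$ ($M{\left(g \right)} = -3 - \frac{1517 \left(g - 2543\right)}{5} = -3 - \frac{1517 \left(-2543 + g\right)}{5} = -3 - \left(- \frac{3857731}{5} + \frac{1517 g}{5}\right) = \frac{3857716}{5} - \frac{1517 g}{5}$)
$\frac{1}{\left(\left(-1448\right) 1451 + 433\right) + M{\left(195 \right)}} = \frac{1}{\left(\left(-1448\right) 1451 + 433\right) + \left(\frac{3857716}{5} - 59163\right)} = \frac{1}{\left(-2101048 + 433\right) + \left(\frac{3857716}{5} - 59163\right)} = \frac{1}{-2100615 + \frac{3561901}{5}} = \frac{1}{- \frac{6941174}{5}} = - \frac{5}{6941174}$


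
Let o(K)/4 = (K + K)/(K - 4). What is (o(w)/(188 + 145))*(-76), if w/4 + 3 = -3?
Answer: -1216/777 ≈ -1.5650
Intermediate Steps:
w = -24 (w = -12 + 4*(-3) = -12 - 12 = -24)
o(K) = 8*K/(-4 + K) (o(K) = 4*((K + K)/(K - 4)) = 4*((2*K)/(-4 + K)) = 4*(2*K/(-4 + K)) = 8*K/(-4 + K))
(o(w)/(188 + 145))*(-76) = ((8*(-24)/(-4 - 24))/(188 + 145))*(-76) = ((8*(-24)/(-28))/333)*(-76) = ((8*(-24)*(-1/28))/333)*(-76) = ((1/333)*(48/7))*(-76) = (16/777)*(-76) = -1216/777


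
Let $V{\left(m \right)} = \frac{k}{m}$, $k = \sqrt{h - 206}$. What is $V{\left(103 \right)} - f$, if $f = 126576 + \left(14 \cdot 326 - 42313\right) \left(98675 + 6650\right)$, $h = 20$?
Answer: $3975786849 + \frac{i \sqrt{186}}{103} \approx 3.9758 \cdot 10^{9} + 0.13241 i$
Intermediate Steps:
$k = i \sqrt{186}$ ($k = \sqrt{20 - 206} = \sqrt{-186} = i \sqrt{186} \approx 13.638 i$)
$V{\left(m \right)} = \frac{i \sqrt{186}}{m}$
$f = -3975786849$ ($f = 126576 + \left(4564 - 42313\right) 105325 = 126576 - 3975913425 = -3975786849$)
$V{\left(103 \right)} - f = \frac{i \sqrt{186}}{103} - -3975786849 = i \sqrt{186} \cdot \frac{1}{103} + 3975786849 = \frac{i \sqrt{186}}{103} + 3975786849 = 3975786849 + \frac{i \sqrt{186}}{103}$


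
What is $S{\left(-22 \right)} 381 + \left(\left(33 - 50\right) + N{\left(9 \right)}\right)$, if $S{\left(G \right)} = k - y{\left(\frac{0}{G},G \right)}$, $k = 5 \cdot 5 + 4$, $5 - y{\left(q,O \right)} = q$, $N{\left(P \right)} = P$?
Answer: $9136$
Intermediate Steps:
$y{\left(q,O \right)} = 5 - q$
$k = 29$ ($k = 25 + 4 = 29$)
$S{\left(G \right)} = 24$ ($S{\left(G \right)} = 29 - \left(5 - \frac{0}{G}\right) = 29 - \left(5 - 0\right) = 29 - \left(5 + 0\right) = 29 - 5 = 24$)
$S{\left(-22 \right)} 381 + \left(\left(33 - 50\right) + N{\left(9 \right)}\right) = 24 \cdot 381 + \left(\left(33 - 50\right) + 9\right) = 9144 + \left(-17 + 9\right) = 9144 - 8 = 9136$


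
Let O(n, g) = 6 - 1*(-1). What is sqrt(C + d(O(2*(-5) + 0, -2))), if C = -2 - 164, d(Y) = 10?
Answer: 2*I*sqrt(39) ≈ 12.49*I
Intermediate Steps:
O(n, g) = 7 (O(n, g) = 6 + 1 = 7)
C = -166
sqrt(C + d(O(2*(-5) + 0, -2))) = sqrt(-166 + 10) = sqrt(-156) = 2*I*sqrt(39)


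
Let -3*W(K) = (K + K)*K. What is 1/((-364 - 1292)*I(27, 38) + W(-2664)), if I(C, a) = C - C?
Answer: -1/4731264 ≈ -2.1136e-7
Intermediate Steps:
I(C, a) = 0
W(K) = -2*K**2/3 (W(K) = -(K + K)*K/3 = -2*K*K/3 = -2*K**2/3)
1/((-364 - 1292)*I(27, 38) + W(-2664)) = 1/((-364 - 1292)*0 - 2/3*(-2664)**2) = 1/(-1656*0 - 2/3*7096896) = 1/(0 - 4731264) = 1/(-4731264) = -1/4731264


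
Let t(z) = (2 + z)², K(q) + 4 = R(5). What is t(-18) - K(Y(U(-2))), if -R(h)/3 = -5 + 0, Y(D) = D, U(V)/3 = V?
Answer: 245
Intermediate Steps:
U(V) = 3*V
R(h) = 15 (R(h) = -3*(-5 + 0) = -3*(-5) = 15)
K(q) = 11 (K(q) = -4 + 15 = 11)
t(-18) - K(Y(U(-2))) = (2 - 18)² - 1*11 = (-16)² - 11 = 256 - 11 = 245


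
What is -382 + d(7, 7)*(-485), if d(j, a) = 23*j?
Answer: -78467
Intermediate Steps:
-382 + d(7, 7)*(-485) = -382 + (23*7)*(-485) = -382 + 161*(-485) = -382 - 78085 = -78467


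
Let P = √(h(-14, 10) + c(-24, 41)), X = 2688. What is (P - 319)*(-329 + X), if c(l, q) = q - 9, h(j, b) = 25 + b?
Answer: -752521 + 2359*√67 ≈ -7.3321e+5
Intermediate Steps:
c(l, q) = -9 + q
P = √67 (P = √((25 + 10) + (-9 + 41)) = √(35 + 32) = √67 ≈ 8.1853)
(P - 319)*(-329 + X) = (√67 - 319)*(-329 + 2688) = (-319 + √67)*2359 = -752521 + 2359*√67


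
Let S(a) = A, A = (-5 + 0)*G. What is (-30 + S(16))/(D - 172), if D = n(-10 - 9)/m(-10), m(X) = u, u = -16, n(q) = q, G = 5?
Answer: 880/2733 ≈ 0.32199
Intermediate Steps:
A = -25 (A = (-5 + 0)*5 = -5*5 = -25)
S(a) = -25
m(X) = -16
D = 19/16 (D = (-10 - 9)/(-16) = -19*(-1/16) = 19/16 ≈ 1.1875)
(-30 + S(16))/(D - 172) = (-30 - 25)/(19/16 - 172) = -55/(-2733/16) = -55*(-16/2733) = 880/2733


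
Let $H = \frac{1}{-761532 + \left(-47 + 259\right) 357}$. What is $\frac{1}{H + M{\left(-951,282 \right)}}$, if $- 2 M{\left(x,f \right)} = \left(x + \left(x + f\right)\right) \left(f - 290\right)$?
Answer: $- \frac{685848}{4444295041} \approx -0.00015432$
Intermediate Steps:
$M{\left(x,f \right)} = - \frac{\left(-290 + f\right) \left(f + 2 x\right)}{2}$ ($M{\left(x,f \right)} = - \frac{\left(x + \left(x + f\right)\right) \left(f - 290\right)}{2} = - \frac{\left(x + \left(f + x\right)\right) \left(-290 + f\right)}{2} = - \frac{\left(f + 2 x\right) \left(-290 + f\right)}{2} = - \frac{\left(-290 + f\right) \left(f + 2 x\right)}{2}$)
$H = - \frac{1}{685848}$ ($H = \frac{1}{-761532 + 212 \cdot 357} = \frac{1}{-761532 + 75684} = \frac{1}{-685848} = - \frac{1}{685848} \approx -1.458 \cdot 10^{-6}$)
$\frac{1}{H + M{\left(-951,282 \right)}} = \frac{1}{- \frac{1}{685848} + \left(145 \cdot 282 + 290 \left(-951\right) - \frac{282^{2}}{2} - 282 \left(-951\right)\right)} = \frac{1}{- \frac{1}{685848} + \left(40890 - 275790 - 39762 + 268182\right)} = \frac{1}{- \frac{1}{685848} - 6480} = \frac{1}{- \frac{4444295041}{685848}} = - \frac{685848}{4444295041}$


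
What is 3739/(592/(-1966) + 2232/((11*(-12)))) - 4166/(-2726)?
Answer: -54718193139/253646122 ≈ -215.73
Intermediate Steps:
3739/(592/(-1966) + 2232/((11*(-12)))) - 4166/(-2726) = 3739/(592*(-1/1966) + 2232/(-132)) - 4166*(-1/2726) = 3739/(-296/983 + 2232*(-1/132)) + 2083/1363 = 3739/(-296/983 - 186/11) + 2083/1363 = 3739/(-186094/10813) + 2083/1363 = 3739*(-10813/186094) + 2083/1363 = -40429807/186094 + 2083/1363 = -54718193139/253646122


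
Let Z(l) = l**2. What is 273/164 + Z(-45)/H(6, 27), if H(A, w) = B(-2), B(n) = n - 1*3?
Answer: -66147/164 ≈ -403.34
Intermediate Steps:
B(n) = -3 + n (B(n) = n - 3 = -3 + n)
H(A, w) = -5 (H(A, w) = -3 - 2 = -5)
273/164 + Z(-45)/H(6, 27) = 273/164 + (-45)**2/(-5) = 273*(1/164) + 2025*(-1/5) = 273/164 - 405 = -66147/164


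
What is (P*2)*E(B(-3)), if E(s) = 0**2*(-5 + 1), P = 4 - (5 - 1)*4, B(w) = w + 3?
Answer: 0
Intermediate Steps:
B(w) = 3 + w
P = -12 (P = 4 - 4*4 = 4 - 1*16 = 4 - 16 = -12)
E(s) = 0 (E(s) = 0*(-4) = 0)
(P*2)*E(B(-3)) = -12*2*0 = -24*0 = 0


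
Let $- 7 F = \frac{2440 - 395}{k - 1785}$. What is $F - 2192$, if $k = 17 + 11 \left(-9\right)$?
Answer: $- \frac{28645203}{13069} \approx -2191.8$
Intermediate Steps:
$k = -82$ ($k = 17 - 99 = -82$)
$F = \frac{2045}{13069}$ ($F = - \frac{\left(2440 - 395\right) \frac{1}{-82 - 1785}}{7} = - \frac{2045 \frac{1}{-1867}}{7} = - \frac{2045 \left(- \frac{1}{1867}\right)}{7} = \left(- \frac{1}{7}\right) \left(- \frac{2045}{1867}\right) = \frac{2045}{13069} \approx 0.15648$)
$F - 2192 = \frac{2045}{13069} - 2192 = - \frac{28645203}{13069}$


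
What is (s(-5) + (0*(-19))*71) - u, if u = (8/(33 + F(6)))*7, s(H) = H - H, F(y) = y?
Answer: -56/39 ≈ -1.4359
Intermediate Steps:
s(H) = 0
u = 56/39 (u = (8/(33 + 6))*7 = (8/39)*7 = 56/39 ≈ 1.4359)
(s(-5) + (0*(-19))*71) - u = (0 + (0*(-19))*71) - 1*56/39 = (0 + 0*71) - 56/39 = (0 + 0) - 56/39 = 0 - 56/39 = -56/39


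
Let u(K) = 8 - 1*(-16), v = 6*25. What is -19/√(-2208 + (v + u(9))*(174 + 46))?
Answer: -19*√1002/6012 ≈ -0.10004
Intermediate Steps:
v = 150
u(K) = 24 (u(K) = 8 + 16 = 24)
-19/√(-2208 + (v + u(9))*(174 + 46)) = -19/√(-2208 + (150 + 24)*(174 + 46)) = -19/√(-2208 + 174*220) = -19/√(-2208 + 38280) = -19*√1002/6012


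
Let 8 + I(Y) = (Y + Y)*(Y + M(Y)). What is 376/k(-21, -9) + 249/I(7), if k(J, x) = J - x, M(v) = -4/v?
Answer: -6961/246 ≈ -28.297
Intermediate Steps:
I(Y) = -8 + 2*Y*(Y - 4/Y) (I(Y) = -8 + (Y + Y)*(Y - 4/Y) = -8 + (2*Y)*(Y - 4/Y) = -8 + 2*Y*(Y - 4/Y))
376/k(-21, -9) + 249/I(7) = 376/(-21 - 1*(-9)) + 249/(-16 + 2*7**2) = 376/(-21 + 9) + 249/(-16 + 2*49) = 376/(-12) + 249/(-16 + 98) = 376*(-1/12) + 249/82 = -94/3 + 249*(1/82) = -94/3 + 249/82 = -6961/246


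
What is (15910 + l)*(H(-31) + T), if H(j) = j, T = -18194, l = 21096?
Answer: -674434350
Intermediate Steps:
(15910 + l)*(H(-31) + T) = (15910 + 21096)*(-31 - 18194) = 37006*(-18225) = -674434350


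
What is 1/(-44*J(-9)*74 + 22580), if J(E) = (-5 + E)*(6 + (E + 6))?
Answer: 1/159332 ≈ 6.2762e-6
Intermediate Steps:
J(E) = (-5 + E)*(12 + E) (J(E) = (-5 + E)*(6 + (6 + E)) = (-5 + E)*(12 + E))
1/(-44*J(-9)*74 + 22580) = 1/(-44*(-60 + (-9)**2 + 7*(-9))*74 + 22580) = 1/(-44*(-60 + 81 - 63)*74 + 22580) = 1/(-44*(-42)*74 + 22580) = 1/(1848*74 + 22580) = 1/(136752 + 22580) = 1/159332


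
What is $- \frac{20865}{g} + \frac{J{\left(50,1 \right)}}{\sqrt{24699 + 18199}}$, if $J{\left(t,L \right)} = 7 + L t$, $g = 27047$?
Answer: $- \frac{20865}{27047} + \frac{57 \sqrt{42898}}{42898} \approx -0.49623$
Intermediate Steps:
$- \frac{20865}{g} + \frac{J{\left(50,1 \right)}}{\sqrt{24699 + 18199}} = - \frac{20865}{27047} + \frac{7 + 1 \cdot 50}{\sqrt{24699 + 18199}} = \left(-20865\right) \frac{1}{27047} + \frac{7 + 50}{\sqrt{42898}} = - \frac{20865}{27047} + 57 \frac{\sqrt{42898}}{42898} = - \frac{20865}{27047} + \frac{57 \sqrt{42898}}{42898}$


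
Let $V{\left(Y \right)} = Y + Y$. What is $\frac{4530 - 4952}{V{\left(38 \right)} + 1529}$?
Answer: $- \frac{422}{1605} \approx -0.26293$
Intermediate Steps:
$V{\left(Y \right)} = 2 Y$
$\frac{4530 - 4952}{V{\left(38 \right)} + 1529} = \frac{4530 - 4952}{2 \cdot 38 + 1529} = - \frac{422}{76 + 1529} = - \frac{422}{1605}$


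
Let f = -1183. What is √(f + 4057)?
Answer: √2874 ≈ 53.610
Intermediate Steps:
√(f + 4057) = √(-1183 + 4057) = √2874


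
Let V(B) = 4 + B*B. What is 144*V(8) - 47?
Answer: 9745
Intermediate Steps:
V(B) = 4 + B**2
144*V(8) - 47 = 144*(4 + 8**2) - 47 = 144*(4 + 64) - 47 = 144*68 - 47 = 9792 - 47 = 9745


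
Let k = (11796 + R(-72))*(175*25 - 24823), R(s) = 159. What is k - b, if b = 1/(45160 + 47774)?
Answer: -22718259034561/92934 ≈ -2.4446e+8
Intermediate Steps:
k = -244455840 (k = (11796 + 159)*(175*25 - 24823) = 11955*(4375 - 24823) = 11955*(-20448) = -244455840)
b = 1/92934 ≈ 1.0760e-5
k - b = -244455840 - 1*1/92934 = -244455840 - 1/92934 = -22718259034561/92934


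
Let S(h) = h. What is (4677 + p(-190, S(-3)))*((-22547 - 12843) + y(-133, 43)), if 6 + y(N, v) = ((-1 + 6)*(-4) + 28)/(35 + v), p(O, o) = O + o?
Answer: -6189892960/39 ≈ -1.5872e+8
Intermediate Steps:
y(N, v) = -6 + 8/(35 + v) (y(N, v) = -6 + ((-1 + 6)*(-4) + 28)/(35 + v) = -6 + (5*(-4) + 28)/(35 + v) = -6 + (-20 + 28)/(35 + v) = -6 + 8/(35 + v))
(4677 + p(-190, S(-3)))*((-22547 - 12843) + y(-133, 43)) = (4677 + (-190 - 3))*((-22547 - 12843) + 2*(-101 - 3*43)/(35 + 43)) = (4677 - 193)*(-35390 + 2*(-101 - 129)/78) = 4484*(-35390 + 2*(1/78)*(-230)) = 4484*(-35390 - 230/39) = 4484*(-1380440/39) = -6189892960/39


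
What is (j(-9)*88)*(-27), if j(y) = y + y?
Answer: 42768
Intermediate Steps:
j(y) = 2*y
(j(-9)*88)*(-27) = ((2*(-9))*88)*(-27) = -18*88*(-27) = -1584*(-27) = 42768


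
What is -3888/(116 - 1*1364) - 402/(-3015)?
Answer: 1267/390 ≈ 3.2487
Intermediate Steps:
-3888/(116 - 1*1364) - 402/(-3015) = -3888/(116 - 1364) - 402*(-1/3015) = -3888/(-1248) + 2/15 = -3888*(-1/1248) + 2/15 = 81/26 + 2/15 = 1267/390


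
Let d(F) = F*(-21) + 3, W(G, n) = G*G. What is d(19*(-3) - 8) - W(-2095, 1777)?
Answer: -4387657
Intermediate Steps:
W(G, n) = G²
d(F) = 3 - 21*F (d(F) = -21*F + 3 = 3 - 21*F)
d(19*(-3) - 8) - W(-2095, 1777) = (3 - 21*(19*(-3) - 8)) - 1*(-2095)² = (3 - 21*(-57 - 8)) - 1*4389025 = (3 - 21*(-65)) - 4389025 = (3 + 1365) - 4389025 = 1368 - 4389025 = -4387657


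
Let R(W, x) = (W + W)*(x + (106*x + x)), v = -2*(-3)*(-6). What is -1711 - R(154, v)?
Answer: 1195793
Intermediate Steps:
v = -36 (v = 6*(-6) = -36)
R(W, x) = 216*W*x (R(W, x) = (2*W)*(x + 107*x) = (2*W)*(108*x) = 216*W*x)
-1711 - R(154, v) = -1711 - 216*154*(-36) = -1711 - 1*(-1197504) = -1711 + 1197504 = 1195793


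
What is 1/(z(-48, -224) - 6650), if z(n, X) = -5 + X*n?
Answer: 1/4097 ≈ 0.00024408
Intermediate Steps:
1/(z(-48, -224) - 6650) = 1/((-5 - 224*(-48)) - 6650) = 1/((-5 + 10752) - 6650) = 1/(10747 - 6650) = 1/4097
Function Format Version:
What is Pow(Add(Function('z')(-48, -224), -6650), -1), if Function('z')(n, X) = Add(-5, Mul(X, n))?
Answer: Rational(1, 4097) ≈ 0.00024408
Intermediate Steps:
Pow(Add(Function('z')(-48, -224), -6650), -1) = Pow(Add(Add(-5, Mul(-224, -48)), -6650), -1) = Pow(Add(Add(-5, 10752), -6650), -1) = Pow(Add(10747, -6650), -1) = Pow(4097, -1) = Rational(1, 4097)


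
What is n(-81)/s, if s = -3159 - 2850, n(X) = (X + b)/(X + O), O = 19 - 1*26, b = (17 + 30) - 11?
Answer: -15/176264 ≈ -8.5100e-5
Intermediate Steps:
b = 36 (b = 47 - 11 = 36)
O = -7 (O = 19 - 26 = -7)
n(X) = (36 + X)/(-7 + X) (n(X) = (X + 36)/(X - 7) = (36 + X)/(-7 + X))
s = -6009
n(-81)/s = ((36 - 81)/(-7 - 81))/(-6009) = (-45/(-88))*(-1/6009) = -1/88*(-45)*(-1/6009) = (45/88)*(-1/6009) = -15/176264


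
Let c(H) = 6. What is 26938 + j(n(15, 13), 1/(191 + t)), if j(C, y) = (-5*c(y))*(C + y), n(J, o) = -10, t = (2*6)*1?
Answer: 5529284/203 ≈ 27238.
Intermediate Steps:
t = 12 (t = 12*1 = 12)
j(C, y) = -30*C - 30*y (j(C, y) = (-5*6)*(C + y) = -30*(C + y) = -30*C - 30*y)
26938 + j(n(15, 13), 1/(191 + t)) = 26938 + (-30*(-10) - 30/(191 + 12)) = 26938 + (300 - 30/203) = 26938 + 60870/203 = 5529284/203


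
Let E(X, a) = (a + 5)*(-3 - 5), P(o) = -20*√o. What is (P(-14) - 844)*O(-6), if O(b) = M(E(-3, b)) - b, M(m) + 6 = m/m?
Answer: -844 - 20*I*√14 ≈ -844.0 - 74.833*I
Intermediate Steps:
E(X, a) = -40 - 8*a (E(X, a) = (5 + a)*(-8) = -40 - 8*a)
M(m) = -5 (M(m) = -6 + m/m = -6 + 1 = -5)
O(b) = -5 - b
(P(-14) - 844)*O(-6) = (-20*I*√14 - 844)*(-5 - 1*(-6)) = (-20*I*√14 - 844)*(-5 + 6) = (-20*I*√14 - 844)*1 = (-844 - 20*I*√14)*1 = -844 - 20*I*√14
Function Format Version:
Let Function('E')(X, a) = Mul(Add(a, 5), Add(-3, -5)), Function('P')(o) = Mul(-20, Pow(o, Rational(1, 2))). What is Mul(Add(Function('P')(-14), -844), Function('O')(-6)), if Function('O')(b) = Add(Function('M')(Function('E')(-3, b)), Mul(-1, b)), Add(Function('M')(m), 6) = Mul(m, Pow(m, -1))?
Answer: Add(-844, Mul(-20, I, Pow(14, Rational(1, 2)))) ≈ Add(-844.00, Mul(-74.833, I))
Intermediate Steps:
Function('E')(X, a) = Add(-40, Mul(-8, a)) (Function('E')(X, a) = Mul(Add(5, a), -8) = Add(-40, Mul(-8, a)))
Function('M')(m) = -5 (Function('M')(m) = Add(-6, Mul(m, Pow(m, -1))) = Add(-6, 1) = -5)
Function('O')(b) = Add(-5, Mul(-1, b))
Mul(Add(Function('P')(-14), -844), Function('O')(-6)) = Mul(Add(Mul(-20, Pow(-14, Rational(1, 2))), -844), Add(-5, Mul(-1, -6))) = Mul(Add(Mul(-20, Mul(I, Pow(14, Rational(1, 2)))), -844), Add(-5, 6)) = Mul(Add(Mul(-20, I, Pow(14, Rational(1, 2))), -844), 1) = Mul(Add(-844, Mul(-20, I, Pow(14, Rational(1, 2)))), 1) = Add(-844, Mul(-20, I, Pow(14, Rational(1, 2))))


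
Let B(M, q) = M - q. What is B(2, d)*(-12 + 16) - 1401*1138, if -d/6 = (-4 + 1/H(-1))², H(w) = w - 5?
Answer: -4781740/3 ≈ -1.5939e+6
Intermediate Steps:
H(w) = -5 + w
d = -625/6 (d = -6*(-4 + 1/(-5 - 1))² = -6*(-4 + 1/(-6))² = -6*(-4 - ⅙)² = -6*(-25/6)² = -6*625/36 = -625/6 ≈ -104.17)
B(2, d)*(-12 + 16) - 1401*1138 = (2 - 1*(-625/6))*(-12 + 16) - 1401*1138 = (2 + 625/6)*4 - 1594338 = (637/6)*4 - 1594338 = 1274/3 - 1594338 = -4781740/3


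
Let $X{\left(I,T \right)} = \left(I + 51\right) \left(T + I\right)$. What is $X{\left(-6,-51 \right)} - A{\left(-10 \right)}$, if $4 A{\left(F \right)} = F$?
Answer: $- \frac{5125}{2} \approx -2562.5$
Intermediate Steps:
$X{\left(I,T \right)} = \left(51 + I\right) \left(I + T\right)$
$A{\left(F \right)} = \frac{F}{4}$
$X{\left(-6,-51 \right)} - A{\left(-10 \right)} = \left(\left(-6\right)^{2} + 51 \left(-6\right) + 51 \left(-51\right) - -306\right) - \frac{1}{4} \left(-10\right) = \left(36 - 306 - 2601 + 306\right) - - \frac{5}{2} = -2565 + \frac{5}{2} = - \frac{5125}{2}$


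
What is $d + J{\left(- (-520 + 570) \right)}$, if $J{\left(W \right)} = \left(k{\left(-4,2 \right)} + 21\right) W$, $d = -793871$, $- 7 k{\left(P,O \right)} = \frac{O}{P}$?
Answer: $- \frac{5564472}{7} \approx -7.9493 \cdot 10^{5}$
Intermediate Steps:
$k{\left(P,O \right)} = - \frac{O}{7 P}$ ($k{\left(P,O \right)} = - \frac{O \frac{1}{P}}{7} = - \frac{O}{7 P}$)
$J{\left(W \right)} = \frac{295 W}{14}$ ($J{\left(W \right)} = \left(\left(- \frac{1}{7}\right) 2 \frac{1}{-4} + 21\right) W = \left(\left(- \frac{1}{7}\right) 2 \left(- \frac{1}{4}\right) + 21\right) W = \left(\frac{1}{14} + 21\right) W = \frac{295 W}{14}$)
$d + J{\left(- (-520 + 570) \right)} = -793871 + \frac{295 \left(- (-520 + 570)\right)}{14} = -793871 + \frac{295 \left(\left(-1\right) 50\right)}{14} = -793871 + \frac{295}{14} \left(-50\right) = -793871 - \frac{7375}{7} = - \frac{5564472}{7}$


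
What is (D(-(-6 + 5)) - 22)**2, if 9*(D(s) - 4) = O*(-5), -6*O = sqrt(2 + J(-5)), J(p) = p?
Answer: 314903/972 - 10*I*sqrt(3)/3 ≈ 323.97 - 5.7735*I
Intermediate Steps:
O = -I*sqrt(3)/6 (O = -sqrt(2 - 5)/6 = -I*sqrt(3)/6 ≈ -0.28868*I)
D(s) = 4 + 5*I*sqrt(3)/54 (D(s) = 4 + (-I*sqrt(3)/6*(-5))/9 = 4 + (5*I*sqrt(3)/6)/9 = 4 + 5*I*sqrt(3)/54)
(D(-(-6 + 5)) - 22)**2 = ((4 + 5*I*sqrt(3)/54) - 22)**2 = (-18 + 5*I*sqrt(3)/54)**2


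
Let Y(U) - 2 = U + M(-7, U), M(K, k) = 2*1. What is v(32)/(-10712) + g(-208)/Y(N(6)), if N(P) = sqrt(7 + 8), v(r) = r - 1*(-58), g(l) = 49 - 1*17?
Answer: 685523/5356 - 32*sqrt(15) ≈ 4.0561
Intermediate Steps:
g(l) = 32 (g(l) = 49 - 17 = 32)
v(r) = 58 + r (v(r) = r + 58 = 58 + r)
N(P) = sqrt(15)
M(K, k) = 2
Y(U) = 4 + U (Y(U) = 2 + (U + 2) = 2 + (2 + U) = 4 + U)
v(32)/(-10712) + g(-208)/Y(N(6)) = (58 + 32)/(-10712) + 32/(4 + sqrt(15)) = 90*(-1/10712) + 32/(4 + sqrt(15)) = -45/5356 + 32/(4 + sqrt(15))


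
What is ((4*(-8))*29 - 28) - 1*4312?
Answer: -5268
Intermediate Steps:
((4*(-8))*29 - 28) - 1*4312 = (-32*29 - 28) - 4312 = (-928 - 28) - 4312 = -956 - 4312 = -5268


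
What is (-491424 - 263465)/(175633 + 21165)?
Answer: -754889/196798 ≈ -3.8359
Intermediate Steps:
(-491424 - 263465)/(175633 + 21165) = -754889/196798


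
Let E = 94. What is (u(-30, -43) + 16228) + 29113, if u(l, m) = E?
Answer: 45435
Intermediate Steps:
u(l, m) = 94
(u(-30, -43) + 16228) + 29113 = (94 + 16228) + 29113 = 16322 + 29113 = 45435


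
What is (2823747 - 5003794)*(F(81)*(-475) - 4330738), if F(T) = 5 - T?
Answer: 9362512687986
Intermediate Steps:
(2823747 - 5003794)*(F(81)*(-475) - 4330738) = (2823747 - 5003794)*((5 - 1*81)*(-475) - 4330738) = -2180047*((5 - 81)*(-475) - 4330738) = -2180047*(-76*(-475) - 4330738) = -2180047*(36100 - 4330738) = -2180047*(-4294638) = 9362512687986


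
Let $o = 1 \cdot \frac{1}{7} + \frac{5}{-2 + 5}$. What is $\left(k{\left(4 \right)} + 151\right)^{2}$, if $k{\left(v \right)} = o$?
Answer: $\frac{10297681}{441} \approx 23351.0$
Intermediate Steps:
$o = \frac{38}{21}$ ($o = 1 \cdot \frac{1}{7} + \frac{5}{3} = \frac{1}{7} + 5 \cdot \frac{1}{3} = \frac{1}{7} + \frac{5}{3} = \frac{38}{21} \approx 1.8095$)
$k{\left(v \right)} = \frac{38}{21}$
$\left(k{\left(4 \right)} + 151\right)^{2} = \left(\frac{38}{21} + 151\right)^{2} = \left(\frac{3209}{21}\right)^{2} = \frac{10297681}{441}$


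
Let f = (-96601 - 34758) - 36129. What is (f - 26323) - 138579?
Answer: -332390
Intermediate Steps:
f = -167488 (f = -131359 - 36129 = -167488)
(f - 26323) - 138579 = (-167488 - 26323) - 138579 = -193811 - 138579 = -332390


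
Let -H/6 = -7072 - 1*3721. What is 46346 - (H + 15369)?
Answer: -33781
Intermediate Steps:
H = 64758 (H = -6*(-7072 - 1*3721) = -6*(-7072 - 3721) = -6*(-10793) = 64758)
46346 - (H + 15369) = 46346 - (64758 + 15369) = 46346 - 1*80127 = 46346 - 80127 = -33781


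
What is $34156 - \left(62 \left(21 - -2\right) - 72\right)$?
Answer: $32802$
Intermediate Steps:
$34156 - \left(62 \left(21 - -2\right) - 72\right) = 34156 - \left(62 \left(21 + 2\right) - 72\right) = 34156 - \left(62 \cdot 23 - 72\right) = 34156 - \left(1426 - 72\right) = 34156 - 1354 = 32802$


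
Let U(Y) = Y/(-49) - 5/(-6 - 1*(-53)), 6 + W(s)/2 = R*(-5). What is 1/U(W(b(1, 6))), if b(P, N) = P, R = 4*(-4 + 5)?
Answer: 2303/2199 ≈ 1.0473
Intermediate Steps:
R = 4 (R = 4*1 = 4)
W(s) = -52 (W(s) = -12 + 2*(4*(-5)) = -12 + 2*(-20) = -12 - 40 = -52)
U(Y) = -5/47 - Y/49 (U(Y) = Y*(-1/49) - 5/(-6 + 53) = -Y/49 - 5/47 = -5/47 - Y/49)
1/U(W(b(1, 6))) = 1/(-5/47 - 1/49*(-52)) = 1/(-5/47 + 52/49) = 1/(2199/2303) = 2303/2199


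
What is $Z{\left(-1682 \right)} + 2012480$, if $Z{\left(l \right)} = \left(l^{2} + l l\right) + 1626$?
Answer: $7672354$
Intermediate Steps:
$Z{\left(l \right)} = 1626 + 2 l^{2}$ ($Z{\left(l \right)} = \left(l^{2} + l^{2}\right) + 1626 = 2 l^{2} + 1626 = 1626 + 2 l^{2}$)
$Z{\left(-1682 \right)} + 2012480 = \left(1626 + 2 \left(-1682\right)^{2}\right) + 2012480 = \left(1626 + 2 \cdot 2829124\right) + 2012480 = \left(1626 + 5658248\right) + 2012480 = 5659874 + 2012480 = 7672354$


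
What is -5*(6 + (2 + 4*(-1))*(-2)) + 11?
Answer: -39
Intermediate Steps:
-5*(6 + (2 + 4*(-1))*(-2)) + 11 = -5*(6 + (2 - 4)*(-2)) + 11 = -5*(6 - 2*(-2)) + 11 = -5*(6 + 4) + 11 = -5*10 + 11 = -50 + 11 = -39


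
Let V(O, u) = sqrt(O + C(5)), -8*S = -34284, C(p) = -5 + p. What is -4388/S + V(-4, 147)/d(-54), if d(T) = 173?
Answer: -8776/8571 + 2*I/173 ≈ -1.0239 + 0.011561*I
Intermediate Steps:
S = 8571/2 (S = -1/8*(-34284) = 8571/2 ≈ 4285.5)
V(O, u) = sqrt(O) (V(O, u) = sqrt(O + (-5 + 5)) = sqrt(O + 0) = sqrt(O))
-4388/S + V(-4, 147)/d(-54) = -4388/8571/2 + sqrt(-4)/173 = -4388*2/8571 + (2*I)*(1/173) = -8776/8571 + 2*I/173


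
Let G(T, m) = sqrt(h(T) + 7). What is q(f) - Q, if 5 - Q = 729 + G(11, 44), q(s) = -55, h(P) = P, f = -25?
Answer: 669 + 3*sqrt(2) ≈ 673.24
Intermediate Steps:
G(T, m) = sqrt(7 + T) (G(T, m) = sqrt(T + 7) = sqrt(7 + T))
Q = -724 - 3*sqrt(2) (Q = 5 - (729 + sqrt(7 + 11)) = 5 - (729 + sqrt(18)) = 5 - (729 + 3*sqrt(2)) = 5 + (-729 - 3*sqrt(2)) = -724 - 3*sqrt(2) ≈ -728.24)
q(f) - Q = -55 - (-724 - 3*sqrt(2)) = -55 + (724 + 3*sqrt(2)) = 669 + 3*sqrt(2)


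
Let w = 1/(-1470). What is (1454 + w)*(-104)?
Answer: -111143708/735 ≈ -1.5122e+5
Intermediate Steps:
w = -1/1470 ≈ -0.00068027
(1454 + w)*(-104) = (1454 - 1/1470)*(-104) = (2137379/1470)*(-104) = -111143708/735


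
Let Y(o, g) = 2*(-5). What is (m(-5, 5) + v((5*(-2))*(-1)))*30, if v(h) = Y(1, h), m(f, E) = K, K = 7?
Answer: -90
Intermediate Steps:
Y(o, g) = -10
m(f, E) = 7
v(h) = -10
(m(-5, 5) + v((5*(-2))*(-1)))*30 = (7 - 10)*30 = -3*30 = -90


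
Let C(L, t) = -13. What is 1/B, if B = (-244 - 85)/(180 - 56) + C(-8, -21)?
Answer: -124/1941 ≈ -0.063885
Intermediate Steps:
B = -1941/124 (B = (-244 - 85)/(180 - 56) - 13 = -329/124 - 13 = -1941/124 ≈ -15.653)
1/B = 1/(-1941/124) = -124/1941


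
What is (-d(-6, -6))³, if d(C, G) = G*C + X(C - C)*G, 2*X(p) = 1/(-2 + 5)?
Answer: -42875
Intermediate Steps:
X(p) = ⅙ (X(p) = 1/(2*(-2 + 5)) = (½)/3 = (½)*(⅓) = ⅙)
d(C, G) = G/6 + C*G (d(C, G) = G*C + G/6 = C*G + G/6 = G/6 + C*G)
(-d(-6, -6))³ = (-(-6)*(⅙ - 6))³ = (-(-6)*(-35)/6)³ = (-1*35)³ = (-35)³ = -42875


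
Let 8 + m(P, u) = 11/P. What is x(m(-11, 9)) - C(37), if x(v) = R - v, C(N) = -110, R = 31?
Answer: 150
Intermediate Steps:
m(P, u) = -8 + 11/P
x(v) = 31 - v
x(m(-11, 9)) - C(37) = (31 - (-8 + 11/(-11))) - 1*(-110) = (31 - (-8 + 11*(-1/11))) + 110 = (31 - (-8 - 1)) + 110 = (31 - 1*(-9)) + 110 = (31 + 9) + 110 = 40 + 110 = 150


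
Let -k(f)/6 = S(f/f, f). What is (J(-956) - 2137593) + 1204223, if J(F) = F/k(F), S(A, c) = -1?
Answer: -2800588/3 ≈ -9.3353e+5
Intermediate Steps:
k(f) = 6 (k(f) = -6*(-1) = 6)
J(F) = F/6
(J(-956) - 2137593) + 1204223 = ((⅙)*(-956) - 2137593) + 1204223 = (-478/3 - 2137593) + 1204223 = -6413257/3 + 1204223 = -2800588/3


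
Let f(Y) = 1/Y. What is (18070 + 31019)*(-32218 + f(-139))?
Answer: -219835415967/139 ≈ -1.5815e+9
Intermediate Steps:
(18070 + 31019)*(-32218 + f(-139)) = (18070 + 31019)*(-32218 + 1/(-139)) = 49089*(-32218 - 1/139) = 49089*(-4478303/139) = -219835415967/139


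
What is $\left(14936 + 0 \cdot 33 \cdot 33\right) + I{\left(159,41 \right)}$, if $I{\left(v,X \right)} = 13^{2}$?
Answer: $15105$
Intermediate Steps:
$I{\left(v,X \right)} = 169$
$\left(14936 + 0 \cdot 33 \cdot 33\right) + I{\left(159,41 \right)} = \left(14936 + 0 \cdot 33 \cdot 33\right) + 169 = \left(14936 + 0 \cdot 33\right) + 169 = \left(14936 + 0\right) + 169 = 14936 + 169 = 15105$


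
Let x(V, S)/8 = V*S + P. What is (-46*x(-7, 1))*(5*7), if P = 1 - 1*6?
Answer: 154560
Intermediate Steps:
P = -5 (P = 1 - 6 = -5)
x(V, S) = -40 + 8*S*V (x(V, S) = 8*(V*S - 5) = 8*(S*V - 5) = 8*(-5 + S*V) = -40 + 8*S*V)
(-46*x(-7, 1))*(5*7) = (-46*(-40 + 8*1*(-7)))*(5*7) = -46*(-40 - 56)*35 = -46*(-96)*35 = 4416*35 = 154560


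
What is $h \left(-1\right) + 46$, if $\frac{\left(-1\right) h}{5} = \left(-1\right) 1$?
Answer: $41$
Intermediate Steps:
$h = 5$ ($h = - 5 \left(\left(-1\right) 1\right) = \left(-5\right) \left(-1\right) = 5$)
$h \left(-1\right) + 46 = 5 \left(-1\right) + 46 = -5 + 46 = 41$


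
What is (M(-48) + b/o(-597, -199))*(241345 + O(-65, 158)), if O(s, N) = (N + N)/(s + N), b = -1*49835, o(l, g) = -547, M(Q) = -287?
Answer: -801704832918/16957 ≈ -4.7279e+7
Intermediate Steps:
b = -49835
O(s, N) = 2*N/(N + s) (O(s, N) = (2*N)/(N + s) = 2*N/(N + s))
(M(-48) + b/o(-597, -199))*(241345 + O(-65, 158)) = (-287 - 49835/(-547))*(241345 + 2*158/(158 - 65)) = (-287 - 49835*(-1/547))*(241345 + 2*158/93) = (-287 + 49835/547)*(241345 + 2*158*(1/93)) = -107154*(241345 + 316/93)/547 = -107154/547*22445401/93 = -801704832918/16957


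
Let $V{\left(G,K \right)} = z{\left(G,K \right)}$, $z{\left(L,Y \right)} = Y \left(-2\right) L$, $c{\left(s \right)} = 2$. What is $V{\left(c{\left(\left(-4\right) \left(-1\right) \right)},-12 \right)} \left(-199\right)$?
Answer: $-9552$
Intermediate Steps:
$z{\left(L,Y \right)} = - 2 L Y$ ($z{\left(L,Y \right)} = - 2 Y L = - 2 L Y$)
$V{\left(G,K \right)} = - 2 G K$
$V{\left(c{\left(\left(-4\right) \left(-1\right) \right)},-12 \right)} \left(-199\right) = \left(-2\right) 2 \left(-12\right) \left(-199\right) = 48 \left(-199\right) = -9552$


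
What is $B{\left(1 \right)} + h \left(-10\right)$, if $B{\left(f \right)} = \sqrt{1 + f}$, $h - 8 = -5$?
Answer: $-30 + \sqrt{2} \approx -28.586$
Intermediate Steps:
$h = 3$ ($h = 8 - 5 = 3$)
$B{\left(1 \right)} + h \left(-10\right) = \sqrt{1 + 1} + 3 \left(-10\right) = \sqrt{2} - 30 = -30 + \sqrt{2}$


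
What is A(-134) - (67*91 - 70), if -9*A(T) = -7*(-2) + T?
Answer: -18041/3 ≈ -6013.7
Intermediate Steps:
A(T) = -14/9 - T/9 (A(T) = -(-7*(-2) + T)/9 = -(14 + T)/9 = -14/9 - T/9)
A(-134) - (67*91 - 70) = (-14/9 - ⅑*(-134)) - (67*91 - 70) = (-14/9 + 134/9) - (6097 - 70) = 40/3 - 1*6027 = 40/3 - 6027 = -18041/3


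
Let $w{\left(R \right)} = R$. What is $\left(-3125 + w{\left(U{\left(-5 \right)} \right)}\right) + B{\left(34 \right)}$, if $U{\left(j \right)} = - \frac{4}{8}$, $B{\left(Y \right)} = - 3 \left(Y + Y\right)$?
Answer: $- \frac{6659}{2} \approx -3329.5$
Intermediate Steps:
$B{\left(Y \right)} = - 6 Y$ ($B{\left(Y \right)} = - 3 \cdot 2 Y = - 6 Y$)
$U{\left(j \right)} = - \frac{1}{2}$ ($U{\left(j \right)} = \left(-4\right) \frac{1}{8} = - \frac{1}{2}$)
$\left(-3125 + w{\left(U{\left(-5 \right)} \right)}\right) + B{\left(34 \right)} = \left(-3125 - \frac{1}{2}\right) - 204 = - \frac{6251}{2} - 204 = - \frac{6659}{2}$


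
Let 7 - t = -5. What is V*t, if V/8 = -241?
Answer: -23136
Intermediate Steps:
V = -1928 (V = 8*(-241) = -1928)
t = 12 (t = 7 - 1*(-5) = 7 + 5 = 12)
V*t = -1928*12 = -23136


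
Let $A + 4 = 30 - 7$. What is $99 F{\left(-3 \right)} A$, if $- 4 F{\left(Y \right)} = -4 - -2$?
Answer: $\frac{1881}{2} \approx 940.5$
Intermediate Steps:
$A = 19$ ($A = -4 + \left(30 - 7\right) = -4 + 23 = 19$)
$F{\left(Y \right)} = \frac{1}{2}$ ($F{\left(Y \right)} = - \frac{-4 - -2}{4} = - \frac{-4 + 2}{4} = \left(- \frac{1}{4}\right) \left(-2\right) = \frac{1}{2}$)
$99 F{\left(-3 \right)} A = 99 \cdot \frac{1}{2} \cdot 19 = \frac{99}{2} \cdot 19 = \frac{1881}{2}$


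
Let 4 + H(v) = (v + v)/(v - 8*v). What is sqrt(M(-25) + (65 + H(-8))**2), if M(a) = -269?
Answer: 2*sqrt(41861)/7 ≈ 58.457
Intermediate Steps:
H(v) = -30/7 (H(v) = -4 + (v + v)/(v - 8*v) = -4 + (2*v)/((-7*v)) = -4 + (2*v)*(-1/(7*v)) = -4 - 2/7 = -30/7)
sqrt(M(-25) + (65 + H(-8))**2) = sqrt(-269 + (65 - 30/7)**2) = sqrt(-269 + (425/7)**2) = sqrt(-269 + 180625/49) = sqrt(167444/49) = 2*sqrt(41861)/7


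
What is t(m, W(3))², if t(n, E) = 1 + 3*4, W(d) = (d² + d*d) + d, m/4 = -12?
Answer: 169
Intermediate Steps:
m = -48 (m = 4*(-12) = -48)
W(d) = d + 2*d² (W(d) = (d² + d²) + d = 2*d² + d = d + 2*d²)
t(n, E) = 13 (t(n, E) = 1 + 12 = 13)
t(m, W(3))² = 13² = 169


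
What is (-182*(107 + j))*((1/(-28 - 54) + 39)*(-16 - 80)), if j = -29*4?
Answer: -251360928/41 ≈ -6.1308e+6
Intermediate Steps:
j = -116
(-182*(107 + j))*((1/(-28 - 54) + 39)*(-16 - 80)) = (-182*(107 - 116))*((1/(-28 - 54) + 39)*(-16 - 80)) = (-182*(-9))*((1/(-82) + 39)*(-96)) = 1638*((-1/82 + 39)*(-96)) = 1638*((3197/82)*(-96)) = 1638*(-153456/41) = -251360928/41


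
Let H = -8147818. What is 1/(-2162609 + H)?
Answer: -1/10310427 ≈ -9.6989e-8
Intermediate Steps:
1/(-2162609 + H) = 1/(-2162609 - 8147818) = 1/(-10310427) = -1/10310427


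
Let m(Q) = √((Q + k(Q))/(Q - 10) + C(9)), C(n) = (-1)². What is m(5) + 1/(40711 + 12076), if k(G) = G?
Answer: 1/52787 + I ≈ 1.8944e-5 + 1.0*I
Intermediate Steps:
C(n) = 1
m(Q) = √(1 + 2*Q/(-10 + Q)) (m(Q) = √((Q + Q)/(Q - 10) + 1) = √((2*Q)/(-10 + Q) + 1) = √(2*Q/(-10 + Q) + 1) = √(1 + 2*Q/(-10 + Q)))
m(5) + 1/(40711 + 12076) = √((-10 + 3*5)/(-10 + 5)) + 1/(40711 + 12076) = √((-10 + 15)/(-5)) + 1/52787 = √(-⅕*5) + 1/52787 = √(-1) + 1/52787 = I + 1/52787 = 1/52787 + I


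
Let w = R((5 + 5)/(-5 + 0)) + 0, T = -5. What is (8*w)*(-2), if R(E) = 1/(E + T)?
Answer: 16/7 ≈ 2.2857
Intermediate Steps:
R(E) = 1/(-5 + E) (R(E) = 1/(E - 5) = 1/(-5 + E))
w = -⅐ (w = 1/(-5 + (5 + 5)/(-5 + 0)) + 0 = 1/(-5 + 10/(-5)) + 0 = 1/(-5 + 10*(-⅕)) + 0 = 1/(-5 - 2) + 0 = 1/(-7) + 0 = -⅐ + 0 = -⅐ ≈ -0.14286)
(8*w)*(-2) = (8*(-⅐))*(-2) = -8/7*(-2) = 16/7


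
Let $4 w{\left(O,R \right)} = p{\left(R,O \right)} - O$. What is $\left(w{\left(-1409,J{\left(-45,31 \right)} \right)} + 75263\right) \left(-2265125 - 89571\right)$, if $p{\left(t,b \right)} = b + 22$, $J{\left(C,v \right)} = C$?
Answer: $-177234435876$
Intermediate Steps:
$p{\left(t,b \right)} = 22 + b$
$w{\left(O,R \right)} = \frac{11}{2}$ ($w{\left(O,R \right)} = \frac{\left(22 + O\right) - O}{4} = \frac{1}{4} \cdot 22 = \frac{11}{2}$)
$\left(w{\left(-1409,J{\left(-45,31 \right)} \right)} + 75263\right) \left(-2265125 - 89571\right) = \left(\frac{11}{2} + 75263\right) \left(-2265125 - 89571\right) = \frac{150537}{2} \left(-2354696\right) = -177234435876$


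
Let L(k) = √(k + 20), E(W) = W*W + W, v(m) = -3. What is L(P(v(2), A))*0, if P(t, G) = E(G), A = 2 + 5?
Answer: 0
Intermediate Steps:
A = 7
E(W) = W + W² (E(W) = W² + W = W + W²)
P(t, G) = G*(1 + G)
L(k) = √(20 + k)
L(P(v(2), A))*0 = √(20 + 7*(1 + 7))*0 = √(20 + 7*8)*0 = √(20 + 56)*0 = √76*0 = (2*√19)*0 = 0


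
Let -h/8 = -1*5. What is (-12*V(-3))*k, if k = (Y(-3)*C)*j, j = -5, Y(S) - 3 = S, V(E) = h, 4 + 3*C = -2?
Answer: 0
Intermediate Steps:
h = 40 (h = -(-8)*5 = -8*(-5) = 40)
C = -2 (C = -4/3 + (1/3)*(-2) = -4/3 - 2/3 = -2)
V(E) = 40
Y(S) = 3 + S
k = 0 (k = ((3 - 3)*(-2))*(-5) = (0*(-2))*(-5) = 0*(-5) = 0)
(-12*V(-3))*k = -12*40*0 = -480*0 = 0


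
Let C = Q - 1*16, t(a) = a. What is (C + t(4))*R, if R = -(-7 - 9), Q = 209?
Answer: 3152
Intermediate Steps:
C = 193 (C = 209 - 1*16 = 209 - 16 = 193)
R = 16 (R = -1*(-16) = 16)
(C + t(4))*R = (193 + 4)*16 = 197*16 = 3152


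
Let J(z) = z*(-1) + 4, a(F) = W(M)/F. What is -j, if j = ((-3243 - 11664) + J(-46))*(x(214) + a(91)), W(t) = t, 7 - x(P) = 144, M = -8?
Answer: -185341075/91 ≈ -2.0367e+6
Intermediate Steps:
x(P) = -137 (x(P) = 7 - 1*144 = 7 - 144 = -137)
a(F) = -8/F
J(z) = 4 - z (J(z) = -z + 4 = 4 - z)
j = 185341075/91 (j = ((-3243 - 11664) + (4 - 1*(-46)))*(-137 - 8/91) = (-14907 + (4 + 46))*(-137 - 8*1/91) = (-14907 + 50)*(-137 - 8/91) = -14857*(-12475/91) = 185341075/91 ≈ 2.0367e+6)
-j = -1*185341075/91 = -185341075/91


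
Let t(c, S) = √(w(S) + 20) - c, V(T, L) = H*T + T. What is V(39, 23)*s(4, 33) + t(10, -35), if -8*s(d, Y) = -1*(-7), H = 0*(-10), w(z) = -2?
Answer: -353/8 + 3*√2 ≈ -39.882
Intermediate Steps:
H = 0
V(T, L) = T (V(T, L) = 0*T + T = 0 + T = T)
s(d, Y) = -7/8 (s(d, Y) = -(-1)*(-7)/8 = -⅛*7 = -7/8)
t(c, S) = -c + 3*√2 (t(c, S) = √(-2 + 20) - c = √18 - c = 3*√2 - c = -c + 3*√2)
V(39, 23)*s(4, 33) + t(10, -35) = 39*(-7/8) + (-1*10 + 3*√2) = -273/8 + (-10 + 3*√2) = -353/8 + 3*√2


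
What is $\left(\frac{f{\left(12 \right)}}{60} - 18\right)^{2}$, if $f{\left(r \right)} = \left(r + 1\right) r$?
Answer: $\frac{5929}{25} \approx 237.16$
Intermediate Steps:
$f{\left(r \right)} = r \left(1 + r\right)$ ($f{\left(r \right)} = \left(1 + r\right) r = r \left(1 + r\right)$)
$\left(\frac{f{\left(12 \right)}}{60} - 18\right)^{2} = \left(\frac{12 \left(1 + 12\right)}{60} - 18\right)^{2} = \left(12 \cdot 13 \cdot \frac{1}{60} - 18\right)^{2} = \left(156 \cdot \frac{1}{60} - 18\right)^{2} = \left(\frac{13}{5} - 18\right)^{2} = \left(- \frac{77}{5}\right)^{2} = \frac{5929}{25}$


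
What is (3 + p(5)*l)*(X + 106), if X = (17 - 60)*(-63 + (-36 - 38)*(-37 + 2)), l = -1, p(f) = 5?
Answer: 217110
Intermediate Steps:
X = -108661 (X = -43*(-63 - 74*(-35)) = -43*(-63 + 2590) = -43*2527 = -108661)
(3 + p(5)*l)*(X + 106) = (3 + 5*(-1))*(-108661 + 106) = (3 - 5)*(-108555) = -2*(-108555) = 217110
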